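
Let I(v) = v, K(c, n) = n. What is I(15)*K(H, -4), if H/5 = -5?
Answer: -60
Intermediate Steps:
H = -25 (H = 5*(-5) = -25)
I(15)*K(H, -4) = 15*(-4) = -60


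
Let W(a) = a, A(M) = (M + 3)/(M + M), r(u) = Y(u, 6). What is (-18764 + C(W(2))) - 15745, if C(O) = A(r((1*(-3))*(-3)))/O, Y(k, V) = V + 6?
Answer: -552139/16 ≈ -34509.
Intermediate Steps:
Y(k, V) = 6 + V
r(u) = 12 (r(u) = 6 + 6 = 12)
A(M) = (3 + M)/(2*M) (A(M) = (3 + M)/((2*M)) = (3 + M)*(1/(2*M)) = (3 + M)/(2*M))
C(O) = 5/(8*O) (C(O) = ((1/2)*(3 + 12)/12)/O = ((1/2)*(1/12)*15)/O = 5/(8*O))
(-18764 + C(W(2))) - 15745 = (-18764 + (5/8)/2) - 15745 = (-18764 + (5/8)*(1/2)) - 15745 = (-18764 + 5/16) - 15745 = -300219/16 - 15745 = -552139/16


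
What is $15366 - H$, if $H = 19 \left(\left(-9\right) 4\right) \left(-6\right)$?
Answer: $11262$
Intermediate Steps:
$H = 4104$ ($H = 19 \left(-36\right) \left(-6\right) = \left(-684\right) \left(-6\right) = 4104$)
$15366 - H = 15366 - 4104 = 11262$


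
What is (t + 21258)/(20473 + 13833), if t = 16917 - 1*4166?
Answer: 34009/34306 ≈ 0.99134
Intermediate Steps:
t = 12751 (t = 16917 - 4166 = 12751)
(t + 21258)/(20473 + 13833) = (12751 + 21258)/(20473 + 13833) = 34009/34306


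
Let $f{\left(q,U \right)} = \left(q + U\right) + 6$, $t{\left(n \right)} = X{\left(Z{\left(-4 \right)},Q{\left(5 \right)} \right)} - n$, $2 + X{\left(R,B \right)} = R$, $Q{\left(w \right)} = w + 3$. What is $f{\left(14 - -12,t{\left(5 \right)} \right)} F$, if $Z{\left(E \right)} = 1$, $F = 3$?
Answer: $78$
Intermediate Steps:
$Q{\left(w \right)} = 3 + w$
$X{\left(R,B \right)} = -2 + R$
$t{\left(n \right)} = -1 - n$ ($t{\left(n \right)} = \left(-2 + 1\right) - n = -1 - n$)
$f{\left(q,U \right)} = 6 + U + q$ ($f{\left(q,U \right)} = \left(U + q\right) + 6 = 6 + U + q$)
$f{\left(14 - -12,t{\left(5 \right)} \right)} F = \left(6 - 6 + \left(14 - -12\right)\right) 3 = \left(6 - 6 + \left(14 + 12\right)\right) 3 = \left(6 - 6 + 26\right) 3 = 26 \cdot 3 = 78$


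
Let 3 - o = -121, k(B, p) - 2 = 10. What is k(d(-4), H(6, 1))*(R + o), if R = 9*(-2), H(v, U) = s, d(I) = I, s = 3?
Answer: 1272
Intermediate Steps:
H(v, U) = 3
k(B, p) = 12 (k(B, p) = 2 + 10 = 12)
R = -18
o = 124 (o = 3 - 1*(-121) = 3 + 121 = 124)
k(d(-4), H(6, 1))*(R + o) = 12*(-18 + 124) = 12*106 = 1272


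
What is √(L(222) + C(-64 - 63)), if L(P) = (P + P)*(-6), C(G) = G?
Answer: I*√2791 ≈ 52.83*I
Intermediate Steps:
L(P) = -12*P (L(P) = (2*P)*(-6) = -12*P)
√(L(222) + C(-64 - 63)) = √(-12*222 + (-64 - 63)) = √(-2664 - 127) = √(-2791) = I*√2791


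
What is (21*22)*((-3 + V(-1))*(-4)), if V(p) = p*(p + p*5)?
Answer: -5544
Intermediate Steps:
V(p) = 6*p**2 (V(p) = p*(p + 5*p) = p*(6*p) = 6*p**2)
(21*22)*((-3 + V(-1))*(-4)) = (21*22)*((-3 + 6*(-1)**2)*(-4)) = 462*((-3 + 6*1)*(-4)) = 462*((-3 + 6)*(-4)) = 462*(3*(-4)) = 462*(-12) = -5544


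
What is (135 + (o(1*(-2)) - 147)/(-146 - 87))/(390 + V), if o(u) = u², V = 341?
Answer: 31598/170323 ≈ 0.18552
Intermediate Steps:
(135 + (o(1*(-2)) - 147)/(-146 - 87))/(390 + V) = (135 + ((1*(-2))² - 147)/(-146 - 87))/(390 + 341) = (135 + ((-2)² - 147)/(-233))/731 = (135 + (4 - 147)*(-1/233))*(1/731) = (135 - 143*(-1/233))*(1/731) = (135 + 143/233)*(1/731) = (31598/233)*(1/731) = 31598/170323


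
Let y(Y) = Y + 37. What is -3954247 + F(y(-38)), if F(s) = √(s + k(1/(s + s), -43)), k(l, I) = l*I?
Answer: -3954247 + √82/2 ≈ -3.9542e+6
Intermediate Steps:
k(l, I) = I*l
y(Y) = 37 + Y
F(s) = √(s - 43/(2*s)) (F(s) = √(s - 43/(s + s)) = √(s - 43*1/(2*s)) = √(s - 43/(2*s)))
-3954247 + F(y(-38)) = -3954247 + √(-86/(37 - 38) + 4*(37 - 38))/2 = -3954247 + √(-86/(-1) + 4*(-1))/2 = -3954247 + √(-86*(-1) - 4)/2 = -3954247 + √(86 - 4)/2 = -3954247 + √82/2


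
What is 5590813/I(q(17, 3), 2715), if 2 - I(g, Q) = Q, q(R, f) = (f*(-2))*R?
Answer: -5590813/2713 ≈ -2060.8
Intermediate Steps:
q(R, f) = -2*R*f (q(R, f) = (-2*f)*R = -2*R*f)
I(g, Q) = 2 - Q
5590813/I(q(17, 3), 2715) = 5590813/(2 - 1*2715) = 5590813/(2 - 2715) = 5590813/(-2713) = 5590813*(-1/2713) = -5590813/2713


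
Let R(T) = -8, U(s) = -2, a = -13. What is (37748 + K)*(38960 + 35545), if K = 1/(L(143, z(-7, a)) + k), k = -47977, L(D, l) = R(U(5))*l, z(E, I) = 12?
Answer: 135201213721515/48073 ≈ 2.8124e+9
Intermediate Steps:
L(D, l) = -8*l
K = -1/48073 (K = 1/(-8*12 - 47977) = 1/(-96 - 47977) = 1/(-48073) = -1/48073 ≈ -2.0802e-5)
(37748 + K)*(38960 + 35545) = (37748 - 1/48073)*(38960 + 35545) = (1814659603/48073)*74505 = 135201213721515/48073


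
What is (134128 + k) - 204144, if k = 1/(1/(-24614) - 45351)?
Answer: -78156726386854/1116269515 ≈ -70016.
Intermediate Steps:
k = -24614/1116269515 (k = 1/(-1/24614 - 45351) = 1/(-1116269515/24614) = -24614/1116269515 ≈ -2.2050e-5)
(134128 + k) - 204144 = (134128 - 24614/1116269515) - 204144 = 149722997483306/1116269515 - 204144 = -78156726386854/1116269515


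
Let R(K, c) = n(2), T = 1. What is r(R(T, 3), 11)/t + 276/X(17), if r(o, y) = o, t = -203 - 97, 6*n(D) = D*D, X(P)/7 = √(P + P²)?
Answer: -1/450 + 46*√34/119 ≈ 2.2518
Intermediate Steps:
X(P) = 7*√(P + P²)
n(D) = D²/6 (n(D) = (D*D)/6 = D²/6)
R(K, c) = ⅔ (R(K, c) = (⅙)*2² = (⅙)*4 = ⅔)
t = -300
r(R(T, 3), 11)/t + 276/X(17) = (⅔)/(-300) + 276/((7*√(17*(1 + 17)))) = (⅔)*(-1/300) + 276/((7*√(17*18))) = -1/450 + 276/((7*√306)) = -1/450 + 276/((7*(3*√34))) = -1/450 + 276/((21*√34)) = -1/450 + 276*(√34/714) = -1/450 + 46*√34/119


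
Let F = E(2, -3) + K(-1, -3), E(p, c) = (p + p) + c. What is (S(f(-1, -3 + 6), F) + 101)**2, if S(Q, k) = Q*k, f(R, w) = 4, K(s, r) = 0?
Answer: 11025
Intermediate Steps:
E(p, c) = c + 2*p (E(p, c) = 2*p + c = c + 2*p)
F = 1 (F = (-3 + 2*2) + 0 = (-3 + 4) + 0 = 1 + 0 = 1)
(S(f(-1, -3 + 6), F) + 101)**2 = (4*1 + 101)**2 = (4 + 101)**2 = 105**2 = 11025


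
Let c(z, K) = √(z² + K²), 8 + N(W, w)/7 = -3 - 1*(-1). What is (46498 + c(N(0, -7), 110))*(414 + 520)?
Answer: 43429132 + 9340*√170 ≈ 4.3551e+7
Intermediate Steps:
N(W, w) = -70 (N(W, w) = -56 + 7*(-3 - 1*(-1)) = -56 + 7*(-3 + 1) = -56 + 7*(-2) = -56 - 14 = -70)
c(z, K) = √(K² + z²)
(46498 + c(N(0, -7), 110))*(414 + 520) = (46498 + √(110² + (-70)²))*(414 + 520) = (46498 + √(12100 + 4900))*934 = (46498 + √17000)*934 = (46498 + 10*√170)*934 = 43429132 + 9340*√170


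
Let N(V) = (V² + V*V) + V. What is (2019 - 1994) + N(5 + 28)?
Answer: 2236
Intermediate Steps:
N(V) = V + 2*V² (N(V) = (V² + V²) + V = 2*V² + V = V + 2*V²)
(2019 - 1994) + N(5 + 28) = (2019 - 1994) + (5 + 28)*(1 + 2*(5 + 28)) = 25 + 33*(1 + 2*33) = 25 + 33*(1 + 66) = 25 + 33*67 = 25 + 2211 = 2236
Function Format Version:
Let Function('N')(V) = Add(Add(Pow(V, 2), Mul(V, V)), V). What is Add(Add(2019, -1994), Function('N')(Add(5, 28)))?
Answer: 2236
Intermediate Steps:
Function('N')(V) = Add(V, Mul(2, Pow(V, 2))) (Function('N')(V) = Add(Add(Pow(V, 2), Pow(V, 2)), V) = Add(Mul(2, Pow(V, 2)), V) = Add(V, Mul(2, Pow(V, 2))))
Add(Add(2019, -1994), Function('N')(Add(5, 28))) = Add(Add(2019, -1994), Mul(Add(5, 28), Add(1, Mul(2, Add(5, 28))))) = Add(25, Mul(33, Add(1, Mul(2, 33)))) = Add(25, Mul(33, Add(1, 66))) = Add(25, Mul(33, 67)) = Add(25, 2211) = 2236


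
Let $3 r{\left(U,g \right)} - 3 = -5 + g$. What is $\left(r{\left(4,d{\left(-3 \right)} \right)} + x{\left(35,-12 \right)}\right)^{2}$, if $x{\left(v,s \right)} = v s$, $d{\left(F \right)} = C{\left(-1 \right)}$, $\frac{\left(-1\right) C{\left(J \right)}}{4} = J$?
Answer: $\frac{1582564}{9} \approx 1.7584 \cdot 10^{5}$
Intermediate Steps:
$C{\left(J \right)} = - 4 J$
$d{\left(F \right)} = 4$ ($d{\left(F \right)} = \left(-4\right) \left(-1\right) = 4$)
$r{\left(U,g \right)} = - \frac{2}{3} + \frac{g}{3}$ ($r{\left(U,g \right)} = 1 + \frac{-5 + g}{3} = 1 + \left(- \frac{5}{3} + \frac{g}{3}\right) = - \frac{2}{3} + \frac{g}{3}$)
$x{\left(v,s \right)} = s v$
$\left(r{\left(4,d{\left(-3 \right)} \right)} + x{\left(35,-12 \right)}\right)^{2} = \left(\left(- \frac{2}{3} + \frac{1}{3} \cdot 4\right) - 420\right)^{2} = \left(\left(- \frac{2}{3} + \frac{4}{3}\right) - 420\right)^{2} = \left(\frac{2}{3} - 420\right)^{2} = \left(- \frac{1258}{3}\right)^{2} = \frac{1582564}{9}$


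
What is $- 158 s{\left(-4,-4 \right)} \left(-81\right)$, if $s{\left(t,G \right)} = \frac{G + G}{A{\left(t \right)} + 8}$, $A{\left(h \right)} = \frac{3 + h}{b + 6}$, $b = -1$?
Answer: $- \frac{170640}{13} \approx -13126.0$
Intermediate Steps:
$A{\left(h \right)} = \frac{3}{5} + \frac{h}{5}$ ($A{\left(h \right)} = \frac{3 + h}{-1 + 6} = \frac{3 + h}{5} = \left(3 + h\right) \frac{1}{5} = \frac{3}{5} + \frac{h}{5}$)
$s{\left(t,G \right)} = \frac{2 G}{\frac{43}{5} + \frac{t}{5}}$ ($s{\left(t,G \right)} = \frac{G + G}{\left(\frac{3}{5} + \frac{t}{5}\right) + 8} = \frac{2 G}{\frac{43}{5} + \frac{t}{5}}$)
$- 158 s{\left(-4,-4 \right)} \left(-81\right) = - 158 \cdot 10 \left(-4\right) \frac{1}{43 - 4} \left(-81\right) = - 158 \cdot 10 \left(-4\right) \frac{1}{39} \left(-81\right) = \left(-158\right) \left(- \frac{40}{39}\right) \left(-81\right) = \frac{6320}{39} \left(-81\right) = - \frac{170640}{13}$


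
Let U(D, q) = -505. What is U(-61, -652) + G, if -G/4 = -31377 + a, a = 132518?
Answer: -405069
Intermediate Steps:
G = -404564 (G = -4*(-31377 + 132518) = -4*101141 = -404564)
U(-61, -652) + G = -505 - 404564 = -405069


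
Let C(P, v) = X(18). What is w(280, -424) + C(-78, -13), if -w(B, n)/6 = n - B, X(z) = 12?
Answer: 4236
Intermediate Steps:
C(P, v) = 12
w(B, n) = -6*n + 6*B (w(B, n) = -6*(n - B) = -6*n + 6*B)
w(280, -424) + C(-78, -13) = (-6*(-424) + 6*280) + 12 = (2544 + 1680) + 12 = 4224 + 12 = 4236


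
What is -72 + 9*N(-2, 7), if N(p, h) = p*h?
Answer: -198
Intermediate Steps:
N(p, h) = h*p
-72 + 9*N(-2, 7) = -72 + 9*(7*(-2)) = -72 + 9*(-14) = -72 - 126 = -198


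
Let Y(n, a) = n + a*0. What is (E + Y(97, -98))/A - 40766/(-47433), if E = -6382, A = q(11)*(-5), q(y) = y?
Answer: 60071707/521763 ≈ 115.13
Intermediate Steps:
Y(n, a) = n (Y(n, a) = n + 0 = n)
A = -55 (A = 11*(-5) = -55)
(E + Y(97, -98))/A - 40766/(-47433) = (-6382 + 97)/(-55) - 40766/(-47433) = -6285*(-1/55) - 40766*(-1/47433) = 1257/11 + 40766/47433 = 60071707/521763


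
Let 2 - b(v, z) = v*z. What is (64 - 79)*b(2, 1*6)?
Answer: 150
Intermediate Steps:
b(v, z) = 2 - v*z
(64 - 79)*b(2, 1*6) = (64 - 79)*(2 - 1*2*1*6) = -15*(2 - 1*2*6) = -15*(2 - 12) = -15*(-10) = 150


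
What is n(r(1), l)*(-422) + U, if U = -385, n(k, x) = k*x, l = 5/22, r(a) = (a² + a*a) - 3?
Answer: -3180/11 ≈ -289.09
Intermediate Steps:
r(a) = -3 + 2*a² (r(a) = (a² + a²) - 3 = 2*a² - 3 = -3 + 2*a²)
l = 5/22 (l = 5*(1/22) = 5/22 ≈ 0.22727)
n(r(1), l)*(-422) + U = ((-3 + 2*1²)*(5/22))*(-422) - 385 = ((-3 + 2*1)*(5/22))*(-422) - 385 = ((-3 + 2)*(5/22))*(-422) - 385 = -1*5/22*(-422) - 385 = -5/22*(-422) - 385 = 1055/11 - 385 = -3180/11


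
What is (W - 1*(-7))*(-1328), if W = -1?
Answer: -7968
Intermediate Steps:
(W - 1*(-7))*(-1328) = (-1 - 1*(-7))*(-1328) = (-1 + 7)*(-1328) = 6*(-1328) = -7968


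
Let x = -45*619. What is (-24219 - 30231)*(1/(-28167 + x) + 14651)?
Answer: -7448563263075/9337 ≈ -7.9775e+8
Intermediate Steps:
x = -27855
(-24219 - 30231)*(1/(-28167 + x) + 14651) = (-24219 - 30231)*(1/(-28167 - 27855) + 14651) = -54450*(1/(-56022) + 14651) = -54450*(-1/56022 + 14651) = -54450*820778321/56022 = -7448563263075/9337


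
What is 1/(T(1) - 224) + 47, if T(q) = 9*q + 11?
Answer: 9587/204 ≈ 46.995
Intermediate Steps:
T(q) = 11 + 9*q
1/(T(1) - 224) + 47 = 1/((11 + 9*1) - 224) + 47 = 1/((11 + 9) - 224) + 47 = 1/(20 - 224) + 47 = 1/(-204) + 47 = -1/204 + 47 = 9587/204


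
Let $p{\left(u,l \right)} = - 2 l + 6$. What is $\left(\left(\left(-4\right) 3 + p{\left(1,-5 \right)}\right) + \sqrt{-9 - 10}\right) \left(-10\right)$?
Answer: $-40 - 10 i \sqrt{19} \approx -40.0 - 43.589 i$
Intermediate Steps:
$p{\left(u,l \right)} = 6 - 2 l$
$\left(\left(\left(-4\right) 3 + p{\left(1,-5 \right)}\right) + \sqrt{-9 - 10}\right) \left(-10\right) = \left(\left(\left(-4\right) 3 + \left(6 - -10\right)\right) + \sqrt{-9 - 10}\right) \left(-10\right) = \left(\left(-12 + \left(6 + 10\right)\right) + \sqrt{-19}\right) \left(-10\right) = \left(\left(-12 + 16\right) + i \sqrt{19}\right) \left(-10\right) = \left(4 + i \sqrt{19}\right) \left(-10\right) = -40 - 10 i \sqrt{19}$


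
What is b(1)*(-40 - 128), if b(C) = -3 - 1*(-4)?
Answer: -168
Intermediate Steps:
b(C) = 1 (b(C) = -3 + 4 = 1)
b(1)*(-40 - 128) = 1*(-40 - 128) = 1*(-168) = -168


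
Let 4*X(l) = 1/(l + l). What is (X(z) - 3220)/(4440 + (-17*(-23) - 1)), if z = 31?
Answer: -798559/1197840 ≈ -0.66667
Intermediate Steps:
X(l) = 1/(8*l) (X(l) = 1/(4*(l + l)) = 1/(4*((2*l))) = (1/(2*l))/4 = 1/(8*l))
(X(z) - 3220)/(4440 + (-17*(-23) - 1)) = ((1/8)/31 - 3220)/(4440 + (-17*(-23) - 1)) = ((1/8)*(1/31) - 3220)/(4440 + (391 - 1)) = (1/248 - 3220)/(4440 + 390) = -798559/248/4830 = -798559/248*1/4830 = -798559/1197840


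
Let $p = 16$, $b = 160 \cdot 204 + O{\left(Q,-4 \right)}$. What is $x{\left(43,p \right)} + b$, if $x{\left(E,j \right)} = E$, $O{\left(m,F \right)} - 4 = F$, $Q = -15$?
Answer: $32683$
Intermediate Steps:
$O{\left(m,F \right)} = 4 + F$
$b = 32640$ ($b = 160 \cdot 204 + \left(4 - 4\right) = 32640 + 0 = 32640$)
$x{\left(43,p \right)} + b = 43 + 32640 = 32683$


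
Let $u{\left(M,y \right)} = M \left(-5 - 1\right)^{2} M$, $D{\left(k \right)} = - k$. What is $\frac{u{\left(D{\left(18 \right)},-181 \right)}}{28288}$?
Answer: $\frac{729}{1768} \approx 0.41233$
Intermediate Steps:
$u{\left(M,y \right)} = 36 M^{2}$ ($u{\left(M,y \right)} = M \left(-6\right)^{2} M = M 36 M = 36 M M = 36 M^{2}$)
$\frac{u{\left(D{\left(18 \right)},-181 \right)}}{28288} = \frac{36 \left(\left(-1\right) 18\right)^{2}}{28288} = 36 \left(-18\right)^{2} \cdot \frac{1}{28288} = 36 \cdot 324 \cdot \frac{1}{28288} = 11664 \cdot \frac{1}{28288} = \frac{729}{1768}$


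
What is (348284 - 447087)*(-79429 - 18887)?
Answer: 9713915748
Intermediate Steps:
(348284 - 447087)*(-79429 - 18887) = -98803*(-98316) = 9713915748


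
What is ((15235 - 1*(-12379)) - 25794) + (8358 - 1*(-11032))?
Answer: 21210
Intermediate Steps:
((15235 - 1*(-12379)) - 25794) + (8358 - 1*(-11032)) = ((15235 + 12379) - 25794) + (8358 + 11032) = (27614 - 25794) + 19390 = 1820 + 19390 = 21210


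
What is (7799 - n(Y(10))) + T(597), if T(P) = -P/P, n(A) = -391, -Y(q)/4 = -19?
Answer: 8189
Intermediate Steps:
Y(q) = 76 (Y(q) = -4*(-19) = 76)
T(P) = -1 (T(P) = -1*1 = -1)
(7799 - n(Y(10))) + T(597) = (7799 - 1*(-391)) - 1 = (7799 + 391) - 1 = 8190 - 1 = 8189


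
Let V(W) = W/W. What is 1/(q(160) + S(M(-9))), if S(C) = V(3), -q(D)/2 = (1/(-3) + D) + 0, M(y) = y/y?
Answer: -3/955 ≈ -0.0031414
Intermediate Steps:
M(y) = 1
V(W) = 1
q(D) = ⅔ - 2*D (q(D) = -2*((1/(-3) + D) + 0) = -2*((-⅓ + D) + 0) = -2*(-⅓ + D) = ⅔ - 2*D)
S(C) = 1
1/(q(160) + S(M(-9))) = 1/((⅔ - 2*160) + 1) = 1/((⅔ - 320) + 1) = 1/(-958/3 + 1) = 1/(-955/3) = -3/955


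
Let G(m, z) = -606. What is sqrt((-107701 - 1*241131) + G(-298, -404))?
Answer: I*sqrt(349438) ≈ 591.13*I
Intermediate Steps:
sqrt((-107701 - 1*241131) + G(-298, -404)) = sqrt((-107701 - 1*241131) - 606) = sqrt((-107701 - 241131) - 606) = sqrt(-348832 - 606) = sqrt(-349438) = I*sqrt(349438)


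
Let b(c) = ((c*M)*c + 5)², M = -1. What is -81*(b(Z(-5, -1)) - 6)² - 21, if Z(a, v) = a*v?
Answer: -12574137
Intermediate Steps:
b(c) = (5 - c²)² (b(c) = ((c*(-1))*c + 5)² = ((-c)*c + 5)² = (-c² + 5)² = (5 - c²)²)
-81*(b(Z(-5, -1)) - 6)² - 21 = -81*((-5 + (-5*(-1))²)² - 6)² - 21 = -81*((-5 + 5²)² - 6)² - 21 = -81*((-5 + 25)² - 6)² - 21 = -81*(20² - 6)² - 21 = -81*(400 - 6)² - 21 = -81*394² - 21 = -81*155236 - 21 = -12574116 - 21 = -12574137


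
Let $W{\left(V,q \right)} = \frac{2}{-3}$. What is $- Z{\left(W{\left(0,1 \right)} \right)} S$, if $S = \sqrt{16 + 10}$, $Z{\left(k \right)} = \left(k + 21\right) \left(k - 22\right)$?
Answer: $\frac{4148 \sqrt{26}}{9} \approx 2350.1$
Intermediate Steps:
$W{\left(V,q \right)} = - \frac{2}{3}$ ($W{\left(V,q \right)} = 2 \left(- \frac{1}{3}\right) = - \frac{2}{3}$)
$Z{\left(k \right)} = \left(-22 + k\right) \left(21 + k\right)$ ($Z{\left(k \right)} = \left(21 + k\right) \left(-22 + k\right) = \left(-22 + k\right) \left(21 + k\right)$)
$S = \sqrt{26} \approx 5.099$
$- Z{\left(W{\left(0,1 \right)} \right)} S = - (-462 + \left(- \frac{2}{3}\right)^{2} - - \frac{2}{3}) \sqrt{26} = - (-462 + \frac{4}{9} + \frac{2}{3}) \sqrt{26} = \left(-1\right) \left(- \frac{4148}{9}\right) \sqrt{26} = \frac{4148 \sqrt{26}}{9}$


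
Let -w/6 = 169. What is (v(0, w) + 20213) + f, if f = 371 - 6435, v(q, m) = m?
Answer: 13135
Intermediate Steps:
w = -1014 (w = -6*169 = -1014)
f = -6064
(v(0, w) + 20213) + f = (-1014 + 20213) - 6064 = 19199 - 6064 = 13135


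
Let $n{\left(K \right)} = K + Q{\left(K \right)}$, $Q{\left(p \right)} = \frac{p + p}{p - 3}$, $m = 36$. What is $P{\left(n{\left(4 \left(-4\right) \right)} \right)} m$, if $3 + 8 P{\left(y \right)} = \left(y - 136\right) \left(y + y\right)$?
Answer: $\frac{13973229}{722} \approx 19354.0$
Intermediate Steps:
$Q{\left(p \right)} = \frac{2 p}{-3 + p}$
$n{\left(K \right)} = K + \frac{2 K}{-3 + K}$
$P{\left(y \right)} = - \frac{3}{8} + \frac{y \left(-136 + y\right)}{4}$ ($P{\left(y \right)} = - \frac{3}{8} + \frac{\left(y - 136\right) \left(y + y\right)}{8} = - \frac{3}{8} + \frac{\left(-136 + y\right) 2 y}{8} = - \frac{3}{8} + \frac{2 y \left(-136 + y\right)}{8} = - \frac{3}{8} + \frac{y \left(-136 + y\right)}{4}$)
$P{\left(n{\left(4 \left(-4\right) \right)} \right)} m = \left(- \frac{3}{8} - 34 \frac{4 \left(-4\right) \left(-1 + 4 \left(-4\right)\right)}{-3 + 4 \left(-4\right)} + \frac{\left(\frac{4 \left(-4\right) \left(-1 + 4 \left(-4\right)\right)}{-3 + 4 \left(-4\right)}\right)^{2}}{4}\right) 36 = \left(- \frac{3}{8} - 34 \left(- \frac{16 \left(-1 - 16\right)}{-3 - 16}\right) + \frac{\left(- \frac{16 \left(-1 - 16\right)}{-3 - 16}\right)^{2}}{4}\right) 36 = \left(- \frac{3}{8} - 34 \left(\left(-16\right) \frac{1}{-19} \left(-17\right)\right) + \frac{\left(\left(-16\right) \frac{1}{-19} \left(-17\right)\right)^{2}}{4}\right) 36 = \left(- \frac{3}{8} - 34 \left(\left(-16\right) \left(- \frac{1}{19}\right) \left(-17\right)\right) + \frac{\left(\left(-16\right) \left(- \frac{1}{19}\right) \left(-17\right)\right)^{2}}{4}\right) 36 = \left(- \frac{3}{8} - - \frac{9248}{19} + \frac{\left(- \frac{272}{19}\right)^{2}}{4}\right) 36 = \left(- \frac{3}{8} + \frac{9248}{19} + \frac{1}{4} \cdot \frac{73984}{361}\right) 36 = \left(- \frac{3}{8} + \frac{9248}{19} + \frac{18496}{361}\right) 36 = \frac{1552581}{2888} \cdot 36 = \frac{13973229}{722}$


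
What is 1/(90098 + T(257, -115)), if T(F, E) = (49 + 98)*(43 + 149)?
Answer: 1/118322 ≈ 8.4515e-6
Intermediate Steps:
T(F, E) = 28224 (T(F, E) = 147*192 = 28224)
1/(90098 + T(257, -115)) = 1/(90098 + 28224) = 1/118322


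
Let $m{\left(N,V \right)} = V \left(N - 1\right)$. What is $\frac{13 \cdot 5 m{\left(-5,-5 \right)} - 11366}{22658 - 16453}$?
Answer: $- \frac{9416}{6205} \approx -1.5175$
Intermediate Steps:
$m{\left(N,V \right)} = V \left(-1 + N\right)$
$\frac{13 \cdot 5 m{\left(-5,-5 \right)} - 11366}{22658 - 16453} = \frac{13 \cdot 5 \left(- 5 \left(-1 - 5\right)\right) - 11366}{22658 - 16453} = \frac{65 \left(\left(-5\right) \left(-6\right)\right) - 11366}{6205} = \left(65 \cdot 30 - 11366\right) \frac{1}{6205} = \left(1950 - 11366\right) \frac{1}{6205} = \left(-9416\right) \frac{1}{6205} = - \frac{9416}{6205}$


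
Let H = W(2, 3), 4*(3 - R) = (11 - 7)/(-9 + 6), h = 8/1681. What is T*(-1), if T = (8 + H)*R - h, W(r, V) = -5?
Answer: -16802/1681 ≈ -9.9952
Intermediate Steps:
h = 8/1681 (h = 8*(1/1681) = 8/1681 ≈ 0.0047591)
R = 10/3 (R = 3 - (11 - 7)/(4*(-9 + 6)) = 3 - 1/(-3) = 3 - (-1)/3 = 3 - ¼*(-4/3) = 3 + ⅓ = 10/3 ≈ 3.3333)
H = -5
T = 16802/1681 (T = (8 - 5)*(10/3) - 1*8/1681 = 3*(10/3) - 8/1681 = 10 - 8/1681 = 16802/1681 ≈ 9.9952)
T*(-1) = (16802/1681)*(-1) = -16802/1681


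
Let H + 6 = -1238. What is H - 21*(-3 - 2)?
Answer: -1139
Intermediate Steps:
H = -1244 (H = -6 - 1238 = -1244)
H - 21*(-3 - 2) = -1244 - 21*(-3 - 2) = -1244 - 21*(-5) = -1244 - 1*(-105) = -1244 + 105 = -1139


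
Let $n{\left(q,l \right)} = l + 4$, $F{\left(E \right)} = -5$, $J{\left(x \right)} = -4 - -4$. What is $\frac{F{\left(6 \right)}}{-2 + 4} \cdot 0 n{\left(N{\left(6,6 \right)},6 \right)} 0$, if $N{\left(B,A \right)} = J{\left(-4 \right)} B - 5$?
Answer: $0$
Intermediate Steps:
$J{\left(x \right)} = 0$ ($J{\left(x \right)} = -4 + 4 = 0$)
$N{\left(B,A \right)} = -5$ ($N{\left(B,A \right)} = 0 B - 5 = 0 - 5 = -5$)
$n{\left(q,l \right)} = 4 + l$
$\frac{F{\left(6 \right)}}{-2 + 4} \cdot 0 n{\left(N{\left(6,6 \right)},6 \right)} 0 = \frac{1}{-2 + 4} \left(-5\right) 0 \left(4 + 6\right) 0 = \frac{1}{2} \left(-5\right) 0 \cdot 10 \cdot 0 = \frac{1}{2} \left(-5\right) 0 \cdot 0 = \left(- \frac{5}{2}\right) 0 = 0$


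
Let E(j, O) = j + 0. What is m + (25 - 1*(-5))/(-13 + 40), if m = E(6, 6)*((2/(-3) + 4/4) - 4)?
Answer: -188/9 ≈ -20.889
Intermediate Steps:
E(j, O) = j
m = -22 (m = 6*((2/(-3) + 4/4) - 4) = 6*((2*(-1/3) + 4*(1/4)) - 4) = 6*((-2/3 + 1) - 4) = 6*(1/3 - 4) = 6*(-11/3) = -22)
m + (25 - 1*(-5))/(-13 + 40) = -22 + (25 - 1*(-5))/(-13 + 40) = -22 + (25 + 5)/27 = -22 + 30*(1/27) = -22 + 10/9 = -188/9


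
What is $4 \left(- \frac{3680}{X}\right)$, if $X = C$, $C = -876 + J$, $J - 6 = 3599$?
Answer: $- \frac{14720}{2729} \approx -5.3939$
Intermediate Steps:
$J = 3605$ ($J = 6 + 3599 = 3605$)
$C = 2729$ ($C = -876 + 3605 = 2729$)
$X = 2729$
$4 \left(- \frac{3680}{X}\right) = 4 \left(- \frac{3680}{2729}\right) = - \frac{14720}{2729}$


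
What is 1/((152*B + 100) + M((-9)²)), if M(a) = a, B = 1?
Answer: 1/333 ≈ 0.0030030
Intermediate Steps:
1/((152*B + 100) + M((-9)²)) = 1/((152*1 + 100) + (-9)²) = 1/((152 + 100) + 81) = 1/(252 + 81) = 1/333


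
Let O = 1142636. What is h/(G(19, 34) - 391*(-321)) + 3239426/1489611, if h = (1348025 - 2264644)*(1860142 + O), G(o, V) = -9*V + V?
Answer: -241177054534395164/10973964237 ≈ -2.1977e+7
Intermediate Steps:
G(o, V) = -8*V
h = -2752403367582 (h = (1348025 - 2264644)*(1860142 + 1142636) = -916619*3002778 = -2752403367582)
h/(G(19, 34) - 391*(-321)) + 3239426/1489611 = -2752403367582/(-8*34 - 391*(-321)) + 3239426/1489611 = -2752403367582/(-272 + 125511) + 3239426*(1/1489611) = -2752403367582/125239 + 3239426/1489611 = -2752403367582*1/125239 + 3239426/1489611 = -161906080446/7367 + 3239426/1489611 = -241177054534395164/10973964237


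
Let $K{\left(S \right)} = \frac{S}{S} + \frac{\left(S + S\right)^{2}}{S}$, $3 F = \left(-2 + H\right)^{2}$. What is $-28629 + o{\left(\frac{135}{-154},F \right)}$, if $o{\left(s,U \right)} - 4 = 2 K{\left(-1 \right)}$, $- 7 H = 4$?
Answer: $-28631$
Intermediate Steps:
$H = - \frac{4}{7}$ ($H = \left(- \frac{1}{7}\right) 4 = - \frac{4}{7} \approx -0.57143$)
$F = \frac{108}{49}$ ($F = \frac{\left(-2 - \frac{4}{7}\right)^{2}}{3} = \frac{\left(- \frac{18}{7}\right)^{2}}{3} = \frac{1}{3} \cdot \frac{324}{49} = \frac{108}{49} \approx 2.2041$)
$K{\left(S \right)} = 1 + 4 S$ ($K{\left(S \right)} = 1 + \frac{\left(2 S\right)^{2}}{S} = 1 + \frac{4 S^{2}}{S} = 1 + 4 S$)
$o{\left(s,U \right)} = -2$ ($o{\left(s,U \right)} = 4 + 2 \left(1 + 4 \left(-1\right)\right) = 4 + 2 \left(1 - 4\right) = 4 + 2 \left(-3\right) = 4 - 6 = -2$)
$-28629 + o{\left(\frac{135}{-154},F \right)} = -28629 - 2 = -28631$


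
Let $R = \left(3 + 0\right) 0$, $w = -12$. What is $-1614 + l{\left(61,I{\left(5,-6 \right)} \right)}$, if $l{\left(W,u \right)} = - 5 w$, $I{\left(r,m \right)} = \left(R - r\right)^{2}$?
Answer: $-1554$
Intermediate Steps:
$R = 0$ ($R = 3 \cdot 0 = 0$)
$I{\left(r,m \right)} = r^{2}$ ($I{\left(r,m \right)} = \left(0 - r\right)^{2} = \left(- r\right)^{2} = r^{2}$)
$l{\left(W,u \right)} = 60$ ($l{\left(W,u \right)} = \left(-5\right) \left(-12\right) = 60$)
$-1614 + l{\left(61,I{\left(5,-6 \right)} \right)} = -1614 + 60 = -1554$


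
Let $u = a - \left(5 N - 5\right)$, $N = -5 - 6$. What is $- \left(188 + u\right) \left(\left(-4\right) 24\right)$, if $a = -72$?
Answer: $16896$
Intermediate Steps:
$N = -11$ ($N = -5 - 6 = -11$)
$u = -12$ ($u = -72 - \left(5 \left(-11\right) - 5\right) = -72 - \left(-55 - 5\right) = -72 - -60 = -72 + 60 = -12$)
$- \left(188 + u\right) \left(\left(-4\right) 24\right) = - \left(188 - 12\right) \left(\left(-4\right) 24\right) = - 176 \left(-96\right) = \left(-1\right) \left(-16896\right) = 16896$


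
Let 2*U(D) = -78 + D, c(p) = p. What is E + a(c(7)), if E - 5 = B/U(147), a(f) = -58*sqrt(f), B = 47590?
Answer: 95525/69 - 58*sqrt(7) ≈ 1231.0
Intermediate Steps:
U(D) = -39 + D/2 (U(D) = (-78 + D)/2 = -39 + D/2)
E = 95525/69 (E = 5 + 47590/(-39 + (1/2)*147) = 5 + 47590/(-39 + 147/2) = 5 + 47590/(69/2) = 5 + 47590*(2/69) = 5 + 95180/69 = 95525/69 ≈ 1384.4)
E + a(c(7)) = 95525/69 - 58*sqrt(7)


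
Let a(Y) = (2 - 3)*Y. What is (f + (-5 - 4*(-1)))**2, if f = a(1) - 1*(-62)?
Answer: 3600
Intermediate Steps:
a(Y) = -Y
f = 61 (f = -1*1 - 1*(-62) = -1 + 62 = 61)
(f + (-5 - 4*(-1)))**2 = (61 + (-5 - 4*(-1)))**2 = (61 + (-5 + 4))**2 = (61 - 1)**2 = 60**2 = 3600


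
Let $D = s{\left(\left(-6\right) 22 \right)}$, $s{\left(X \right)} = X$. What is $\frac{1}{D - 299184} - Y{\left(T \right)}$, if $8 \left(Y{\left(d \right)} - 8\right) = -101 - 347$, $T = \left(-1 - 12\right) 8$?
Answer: $\frac{14367167}{299316} \approx 48.0$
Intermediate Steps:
$T = -104$ ($T = \left(-13\right) 8 = -104$)
$Y{\left(d \right)} = -48$ ($Y{\left(d \right)} = 8 + \frac{-101 - 347}{8} = 8 + \frac{1}{8} \left(-448\right) = 8 - 56 = -48$)
$D = -132$ ($D = \left(-6\right) 22 = -132$)
$\frac{1}{D - 299184} - Y{\left(T \right)} = \frac{1}{-132 - 299184} - -48 = \frac{1}{-299316} + 48 = - \frac{1}{299316} + 48 = \frac{14367167}{299316}$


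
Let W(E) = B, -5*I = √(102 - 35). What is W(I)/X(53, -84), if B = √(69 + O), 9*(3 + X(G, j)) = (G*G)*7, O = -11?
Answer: 9*√58/19636 ≈ 0.0034906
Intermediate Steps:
X(G, j) = -3 + 7*G²/9 (X(G, j) = -3 + ((G*G)*7)/9 = -3 + (G²*7)/9 = -3 + (7*G²)/9 = -3 + 7*G²/9)
B = √58 (B = √(69 - 11) = √58 ≈ 7.6158)
I = -√67/5 (I = -√(102 - 35)/5 = -√67/5 ≈ -1.6371)
W(E) = √58
W(I)/X(53, -84) = √58/(-3 + (7/9)*53²) = √58/(-3 + (7/9)*2809) = √58/(-3 + 19663/9) = √58/(19636/9) = √58*(9/19636) = 9*√58/19636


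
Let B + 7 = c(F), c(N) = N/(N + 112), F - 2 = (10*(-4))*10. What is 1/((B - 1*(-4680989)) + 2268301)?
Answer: 143/993747668 ≈ 1.4390e-7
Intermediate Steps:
F = -398 (F = 2 + (10*(-4))*10 = 2 - 40*10 = 2 - 400 = -398)
c(N) = N/(112 + N)
B = -802/143 (B = -7 - 398/(112 - 398) = -7 - 398/(-286) = -7 - 398*(-1/286) = -7 + 199/143 = -802/143 ≈ -5.6084)
1/((B - 1*(-4680989)) + 2268301) = 1/((-802/143 - 1*(-4680989)) + 2268301) = 1/((-802/143 + 4680989) + 2268301) = 1/(669380625/143 + 2268301) = 1/(993747668/143) = 143/993747668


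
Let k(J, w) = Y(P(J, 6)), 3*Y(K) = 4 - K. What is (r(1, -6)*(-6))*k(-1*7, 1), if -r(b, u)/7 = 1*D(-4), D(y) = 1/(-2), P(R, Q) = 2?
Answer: -14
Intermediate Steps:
Y(K) = 4/3 - K/3 (Y(K) = (4 - K)/3 = 4/3 - K/3)
k(J, w) = 2/3 (k(J, w) = 4/3 - 1/3*2 = 4/3 - 2/3 = 2/3)
D(y) = -1/2
r(b, u) = 7/2 (r(b, u) = -7*(-1)/2 = -7*(-1/2) = 7/2)
(r(1, -6)*(-6))*k(-1*7, 1) = ((7/2)*(-6))*(2/3) = -21*2/3 = -14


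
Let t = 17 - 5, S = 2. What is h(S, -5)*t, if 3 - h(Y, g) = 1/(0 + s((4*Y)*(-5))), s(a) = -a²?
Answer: 14403/400 ≈ 36.008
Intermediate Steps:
t = 12
h(Y, g) = 3 + 1/(400*Y²) (h(Y, g) = 3 - 1/(0 - ((4*Y)*(-5))²) = 3 - 1/(0 - (-20*Y)²) = 3 - 1/(0 - 400*Y²) = 3 - 1/((-400*Y²)) = 3 - (-1)/(400*Y²) = 3 + 1/(400*Y²))
h(S, -5)*t = (3 + (1/400)/2²)*12 = (3 + (1/400)*(¼))*12 = (3 + 1/1600)*12 = (4801/1600)*12 = 14403/400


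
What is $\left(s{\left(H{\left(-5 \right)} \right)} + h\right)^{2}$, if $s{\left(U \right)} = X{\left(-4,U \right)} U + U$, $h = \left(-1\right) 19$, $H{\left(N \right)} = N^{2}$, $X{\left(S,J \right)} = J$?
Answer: $398161$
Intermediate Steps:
$h = -19$
$s{\left(U \right)} = U + U^{2}$ ($s{\left(U \right)} = U U + U = U^{2} + U = U + U^{2}$)
$\left(s{\left(H{\left(-5 \right)} \right)} + h\right)^{2} = \left(\left(-5\right)^{2} \left(1 + \left(-5\right)^{2}\right) - 19\right)^{2} = \left(25 \left(1 + 25\right) - 19\right)^{2} = \left(25 \cdot 26 - 19\right)^{2} = \left(650 - 19\right)^{2} = 631^{2} = 398161$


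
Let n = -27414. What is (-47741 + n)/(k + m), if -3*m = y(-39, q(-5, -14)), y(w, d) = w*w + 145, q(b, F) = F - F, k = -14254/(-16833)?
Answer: 421694705/3111224 ≈ 135.54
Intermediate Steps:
k = 14254/16833 (k = -14254*(-1/16833) = 14254/16833 ≈ 0.84679)
q(b, F) = 0
y(w, d) = 145 + w² (y(w, d) = w² + 145 = 145 + w²)
m = -1666/3 (m = -(145 + (-39)²)/3 = -(145 + 1521)/3 = -⅓*1666 = -1666/3 ≈ -555.33)
(-47741 + n)/(k + m) = (-47741 - 27414)/(14254/16833 - 1666/3) = -75155/(-3111224/5611) = -75155*(-5611/3111224) = 421694705/3111224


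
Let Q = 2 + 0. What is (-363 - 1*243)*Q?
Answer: -1212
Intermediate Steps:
Q = 2
(-363 - 1*243)*Q = (-363 - 1*243)*2 = (-363 - 243)*2 = -606*2 = -1212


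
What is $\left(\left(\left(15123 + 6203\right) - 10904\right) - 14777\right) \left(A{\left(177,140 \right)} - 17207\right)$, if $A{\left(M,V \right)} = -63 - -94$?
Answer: $74801480$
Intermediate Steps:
$A{\left(M,V \right)} = 31$ ($A{\left(M,V \right)} = -63 + 94 = 31$)
$\left(\left(\left(15123 + 6203\right) - 10904\right) - 14777\right) \left(A{\left(177,140 \right)} - 17207\right) = \left(\left(\left(15123 + 6203\right) - 10904\right) - 14777\right) \left(31 - 17207\right) = \left(\left(21326 - 10904\right) - 14777\right) \left(-17176\right) = \left(10422 - 14777\right) \left(-17176\right) = \left(-4355\right) \left(-17176\right) = 74801480$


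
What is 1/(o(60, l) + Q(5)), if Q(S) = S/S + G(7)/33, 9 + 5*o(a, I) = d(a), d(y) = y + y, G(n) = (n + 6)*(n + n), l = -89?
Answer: 165/4738 ≈ 0.034825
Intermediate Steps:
G(n) = 2*n*(6 + n) (G(n) = (6 + n)*(2*n) = 2*n*(6 + n))
d(y) = 2*y
o(a, I) = -9/5 + 2*a/5 (o(a, I) = -9/5 + (2*a)/5 = -9/5 + 2*a/5)
Q(S) = 215/33 (Q(S) = S/S + (2*7*(6 + 7))/33 = 1 + (2*7*13)*(1/33) = 1 + 182*(1/33) = 1 + 182/33 = 215/33)
1/(o(60, l) + Q(5)) = 1/((-9/5 + (2/5)*60) + 215/33) = 1/((-9/5 + 24) + 215/33) = 1/(111/5 + 215/33) = 1/(4738/165) = 165/4738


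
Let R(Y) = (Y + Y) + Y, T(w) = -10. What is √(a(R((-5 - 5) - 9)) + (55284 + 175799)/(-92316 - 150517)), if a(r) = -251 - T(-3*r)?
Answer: 18*I*√44035093387/242833 ≈ 15.555*I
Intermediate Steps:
R(Y) = 3*Y (R(Y) = 2*Y + Y = 3*Y)
a(r) = -241 (a(r) = -251 - 1*(-10) = -251 + 10 = -241)
√(a(R((-5 - 5) - 9)) + (55284 + 175799)/(-92316 - 150517)) = √(-241 + (55284 + 175799)/(-92316 - 150517)) = √(-241 + 231083/(-242833)) = √(-241 + 231083*(-1/242833)) = √(-241 - 231083/242833) = √(-58753836/242833) = 18*I*√44035093387/242833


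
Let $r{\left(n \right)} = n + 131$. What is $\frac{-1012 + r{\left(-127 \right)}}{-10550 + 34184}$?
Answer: $- \frac{56}{1313} \approx -0.04265$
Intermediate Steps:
$r{\left(n \right)} = 131 + n$
$\frac{-1012 + r{\left(-127 \right)}}{-10550 + 34184} = \frac{-1012 + \left(131 - 127\right)}{-10550 + 34184} = \frac{-1012 + 4}{23634} = \left(-1008\right) \frac{1}{23634} = - \frac{56}{1313}$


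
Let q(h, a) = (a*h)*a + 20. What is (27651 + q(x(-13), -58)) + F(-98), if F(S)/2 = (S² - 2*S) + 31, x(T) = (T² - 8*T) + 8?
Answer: 992617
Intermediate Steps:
x(T) = 8 + T² - 8*T
F(S) = 62 - 4*S + 2*S² (F(S) = 2*((S² - 2*S) + 31) = 2*(31 + S² - 2*S) = 62 - 4*S + 2*S²)
q(h, a) = 20 + h*a² (q(h, a) = h*a² + 20 = 20 + h*a²)
(27651 + q(x(-13), -58)) + F(-98) = (27651 + (20 + (8 + (-13)² - 8*(-13))*(-58)²)) + (62 - 4*(-98) + 2*(-98)²) = (27651 + (20 + (8 + 169 + 104)*3364)) + (62 + 392 + 2*9604) = (27651 + (20 + 281*3364)) + (62 + 392 + 19208) = (27651 + (20 + 945284)) + 19662 = (27651 + 945304) + 19662 = 972955 + 19662 = 992617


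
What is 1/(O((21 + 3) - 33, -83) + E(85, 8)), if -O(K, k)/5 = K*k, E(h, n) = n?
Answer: -1/3727 ≈ -0.00026831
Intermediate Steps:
O(K, k) = -5*K*k
1/(O((21 + 3) - 33, -83) + E(85, 8)) = 1/(-5*((21 + 3) - 33)*(-83) + 8) = 1/(-5*(24 - 33)*(-83) + 8) = 1/(-5*(-9)*(-83) + 8) = 1/(-3735 + 8) = 1/(-3727) = -1/3727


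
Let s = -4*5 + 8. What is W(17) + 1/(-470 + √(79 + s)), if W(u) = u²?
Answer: 63820267/220833 - √67/220833 ≈ 289.00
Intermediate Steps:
s = -12 (s = -20 + 8 = -12)
W(17) + 1/(-470 + √(79 + s)) = 17² + 1/(-470 + √(79 - 12)) = 289 + 1/(-470 + √67)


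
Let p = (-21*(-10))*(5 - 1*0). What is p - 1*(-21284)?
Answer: 22334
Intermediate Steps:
p = 1050 (p = 210*(5 + 0) = 210*5 = 1050)
p - 1*(-21284) = 1050 - 1*(-21284) = 1050 + 21284 = 22334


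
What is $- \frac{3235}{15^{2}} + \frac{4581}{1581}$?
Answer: $- \frac{272254}{23715} \approx -11.48$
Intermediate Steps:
$- \frac{3235}{15^{2}} + \frac{4581}{1581} = - \frac{3235}{225} + 4581 \cdot \frac{1}{1581} = \left(-3235\right) \frac{1}{225} + \frac{1527}{527} = - \frac{647}{45} + \frac{1527}{527} = - \frac{272254}{23715}$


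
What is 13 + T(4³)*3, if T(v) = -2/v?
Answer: 413/32 ≈ 12.906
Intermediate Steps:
13 + T(4³)*3 = 13 - 2/(4³)*3 = 13 - 2/64*3 = 13 - 2*1/64*3 = 13 - 1/32*3 = 13 - 3/32 = 413/32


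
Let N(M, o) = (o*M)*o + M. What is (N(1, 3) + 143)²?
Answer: 23409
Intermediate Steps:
N(M, o) = M + M*o² (N(M, o) = (M*o)*o + M = M*o² + M = M + M*o²)
(N(1, 3) + 143)² = (1*(1 + 3²) + 143)² = (1*(1 + 9) + 143)² = (1*10 + 143)² = (10 + 143)² = 153² = 23409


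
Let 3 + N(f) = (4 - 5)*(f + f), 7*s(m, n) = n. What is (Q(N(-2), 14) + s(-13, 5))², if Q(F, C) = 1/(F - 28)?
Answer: 16384/35721 ≈ 0.45867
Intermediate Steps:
s(m, n) = n/7
N(f) = -3 - 2*f (N(f) = -3 + (4 - 5)*(f + f) = -3 - 2*f)
Q(F, C) = 1/(-28 + F)
(Q(N(-2), 14) + s(-13, 5))² = (1/(-28 + (-3 - 2*(-2))) + (⅐)*5)² = (1/(-28 + (-3 + 4)) + 5/7)² = (1/(-28 + 1) + 5/7)² = (1/(-27) + 5/7)² = (-1/27 + 5/7)² = (128/189)² = 16384/35721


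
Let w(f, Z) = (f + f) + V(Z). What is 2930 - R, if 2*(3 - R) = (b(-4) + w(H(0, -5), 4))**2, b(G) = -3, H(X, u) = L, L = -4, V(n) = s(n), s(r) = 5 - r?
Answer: 2977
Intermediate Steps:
V(n) = 5 - n
H(X, u) = -4
w(f, Z) = 5 - Z + 2*f (w(f, Z) = (f + f) + (5 - Z) = 2*f + (5 - Z) = 5 - Z + 2*f)
R = -47 (R = 3 - (-3 + (5 - 1*4 + 2*(-4)))**2/2 = 3 - (-3 + (5 - 4 - 8))**2/2 = 3 - (-3 - 7)**2/2 = 3 - 1/2*(-10)**2 = 3 - 1/2*100 = 3 - 50 = -47)
2930 - R = 2930 - 1*(-47) = 2930 + 47 = 2977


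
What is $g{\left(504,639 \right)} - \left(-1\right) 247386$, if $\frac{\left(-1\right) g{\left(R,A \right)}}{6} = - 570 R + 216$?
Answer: $1969770$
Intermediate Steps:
$g{\left(R,A \right)} = -1296 + 3420 R$ ($g{\left(R,A \right)} = - 6 \left(- 570 R + 216\right) = - 6 \left(216 - 570 R\right) = -1296 + 3420 R$)
$g{\left(504,639 \right)} - \left(-1\right) 247386 = \left(-1296 + 3420 \cdot 504\right) - \left(-1\right) 247386 = \left(-1296 + 1723680\right) - -247386 = 1722384 + 247386 = 1969770$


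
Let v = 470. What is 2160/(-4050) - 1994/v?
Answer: -3367/705 ≈ -4.7759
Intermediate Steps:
2160/(-4050) - 1994/v = 2160/(-4050) - 1994/470 = 2160*(-1/4050) - 1994*1/470 = -8/15 - 997/235 = -3367/705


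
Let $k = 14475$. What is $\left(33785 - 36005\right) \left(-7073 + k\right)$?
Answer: $-16432440$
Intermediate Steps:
$\left(33785 - 36005\right) \left(-7073 + k\right) = \left(33785 - 36005\right) \left(-7073 + 14475\right) = \left(-2220\right) 7402 = -16432440$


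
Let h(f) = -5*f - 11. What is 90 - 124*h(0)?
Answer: 1454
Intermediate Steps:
h(f) = -11 - 5*f
90 - 124*h(0) = 90 - 124*(-11 - 5*0) = 90 - 124*(-11 + 0) = 90 - 124*(-11) = 90 + 1364 = 1454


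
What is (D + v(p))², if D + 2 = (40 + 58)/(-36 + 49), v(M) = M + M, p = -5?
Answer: 3364/169 ≈ 19.905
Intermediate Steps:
v(M) = 2*M
D = 72/13 (D = -2 + (40 + 58)/(-36 + 49) = -2 + 98/13 = 72/13 ≈ 5.5385)
(D + v(p))² = (72/13 + 2*(-5))² = (72/13 - 10)² = (-58/13)² = 3364/169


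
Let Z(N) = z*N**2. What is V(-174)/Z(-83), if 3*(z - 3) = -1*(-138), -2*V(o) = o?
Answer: 87/337561 ≈ 0.00025773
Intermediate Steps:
V(o) = -o/2
z = 49 (z = 3 + (-1*(-138))/3 = 3 + (1/3)*138 = 3 + 46 = 49)
Z(N) = 49*N**2
V(-174)/Z(-83) = (-1/2*(-174))/((49*(-83)**2)) = 87/((49*6889)) = 87/337561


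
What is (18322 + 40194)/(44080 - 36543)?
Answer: 58516/7537 ≈ 7.7638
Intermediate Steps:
(18322 + 40194)/(44080 - 36543) = 58516/7537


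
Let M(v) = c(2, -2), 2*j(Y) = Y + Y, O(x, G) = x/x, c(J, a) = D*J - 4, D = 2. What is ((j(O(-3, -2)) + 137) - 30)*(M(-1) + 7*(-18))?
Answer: -13608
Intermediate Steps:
c(J, a) = -4 + 2*J (c(J, a) = 2*J - 4 = -4 + 2*J)
O(x, G) = 1
j(Y) = Y (j(Y) = (Y + Y)/2 = (2*Y)/2 = Y)
M(v) = 0 (M(v) = -4 + 2*2 = -4 + 4 = 0)
((j(O(-3, -2)) + 137) - 30)*(M(-1) + 7*(-18)) = ((1 + 137) - 30)*(0 + 7*(-18)) = (138 - 30)*(0 - 126) = 108*(-126) = -13608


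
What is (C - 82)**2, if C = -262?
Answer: 118336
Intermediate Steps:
(C - 82)**2 = (-262 - 82)**2 = (-344)**2 = 118336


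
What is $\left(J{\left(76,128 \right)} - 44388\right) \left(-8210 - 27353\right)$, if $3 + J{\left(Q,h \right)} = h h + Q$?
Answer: $993310153$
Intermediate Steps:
$J{\left(Q,h \right)} = -3 + Q + h^{2}$ ($J{\left(Q,h \right)} = -3 + \left(h h + Q\right) = -3 + \left(h^{2} + Q\right) = -3 + \left(Q + h^{2}\right) = -3 + Q + h^{2}$)
$\left(J{\left(76,128 \right)} - 44388\right) \left(-8210 - 27353\right) = \left(\left(-3 + 76 + 128^{2}\right) - 44388\right) \left(-8210 - 27353\right) = \left(\left(-3 + 76 + 16384\right) - 44388\right) \left(-35563\right) = \left(16457 - 44388\right) \left(-35563\right) = \left(-27931\right) \left(-35563\right) = 993310153$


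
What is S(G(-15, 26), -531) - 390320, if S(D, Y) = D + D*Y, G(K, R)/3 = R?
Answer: -431660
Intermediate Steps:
G(K, R) = 3*R
S(G(-15, 26), -531) - 390320 = (3*26)*(1 - 531) - 390320 = 78*(-530) - 390320 = -41340 - 390320 = -431660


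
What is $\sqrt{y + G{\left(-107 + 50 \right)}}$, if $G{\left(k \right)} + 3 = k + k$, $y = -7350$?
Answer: $i \sqrt{7467} \approx 86.412 i$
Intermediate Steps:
$G{\left(k \right)} = -3 + 2 k$ ($G{\left(k \right)} = -3 + \left(k + k\right) = -3 + 2 k$)
$\sqrt{y + G{\left(-107 + 50 \right)}} = \sqrt{-7350 + \left(-3 + 2 \left(-107 + 50\right)\right)} = \sqrt{-7350 + \left(-3 + 2 \left(-57\right)\right)} = \sqrt{-7350 - 117} = \sqrt{-7467} = i \sqrt{7467}$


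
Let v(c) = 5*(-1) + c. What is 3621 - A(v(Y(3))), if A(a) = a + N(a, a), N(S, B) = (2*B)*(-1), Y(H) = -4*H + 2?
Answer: 3606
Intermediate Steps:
Y(H) = 2 - 4*H
N(S, B) = -2*B
v(c) = -5 + c
A(a) = -a (A(a) = a - 2*a = -a)
3621 - A(v(Y(3))) = 3621 - (-1)*(-5 + (2 - 4*3)) = 3621 - (-1)*(-5 + (2 - 12)) = 3621 - (-1)*(-5 - 10) = 3621 - (-1)*(-15) = 3621 - 1*15 = 3621 - 15 = 3606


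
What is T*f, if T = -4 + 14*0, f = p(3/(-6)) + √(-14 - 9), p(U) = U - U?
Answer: -4*I*√23 ≈ -19.183*I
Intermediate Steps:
p(U) = 0
f = I*√23 (f = 0 + √(-14 - 9) = 0 + √(-23) = 0 + I*√23 = I*√23 ≈ 4.7958*I)
T = -4 (T = -4 + 0 = -4)
T*f = -4*I*√23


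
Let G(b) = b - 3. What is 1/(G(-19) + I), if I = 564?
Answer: 1/542 ≈ 0.0018450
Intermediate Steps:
G(b) = -3 + b
1/(G(-19) + I) = 1/((-3 - 19) + 564) = 1/(-22 + 564) = 1/542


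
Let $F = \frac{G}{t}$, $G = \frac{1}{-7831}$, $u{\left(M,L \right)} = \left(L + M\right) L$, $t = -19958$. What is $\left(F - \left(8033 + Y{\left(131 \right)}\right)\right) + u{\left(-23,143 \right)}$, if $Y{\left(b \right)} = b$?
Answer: $\frac{1405994717609}{156291098} \approx 8996.0$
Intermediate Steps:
$u{\left(M,L \right)} = L \left(L + M\right)$
$G = - \frac{1}{7831} \approx -0.0001277$
$F = \frac{1}{156291098}$ ($F = - \frac{1}{7831 \left(-19958\right)} = \left(- \frac{1}{7831}\right) \left(- \frac{1}{19958}\right) = \frac{1}{156291098} \approx 6.3983 \cdot 10^{-9}$)
$\left(F - \left(8033 + Y{\left(131 \right)}\right)\right) + u{\left(-23,143 \right)} = \left(\frac{1}{156291098} - 8164\right) + 143 \left(143 - 23\right) = \left(\frac{1}{156291098} - 8164\right) + 143 \cdot 120 = \left(\frac{1}{156291098} - 8164\right) + 17160 = - \frac{1275960524071}{156291098} + 17160 = \frac{1405994717609}{156291098}$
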